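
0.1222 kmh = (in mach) 9.969e-05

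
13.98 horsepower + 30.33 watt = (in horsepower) 14.02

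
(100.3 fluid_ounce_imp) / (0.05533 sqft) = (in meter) 0.5544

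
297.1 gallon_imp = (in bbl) 8.495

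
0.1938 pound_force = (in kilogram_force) 0.08791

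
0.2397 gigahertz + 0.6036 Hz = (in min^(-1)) 1.438e+10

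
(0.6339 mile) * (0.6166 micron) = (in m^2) 0.000629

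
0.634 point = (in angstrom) 2.237e+06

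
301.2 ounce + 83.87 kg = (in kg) 92.41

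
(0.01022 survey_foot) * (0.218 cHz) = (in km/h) 2.445e-05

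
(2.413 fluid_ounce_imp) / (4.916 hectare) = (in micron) 0.001395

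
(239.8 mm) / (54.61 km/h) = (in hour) 4.391e-06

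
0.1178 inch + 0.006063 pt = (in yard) 0.003275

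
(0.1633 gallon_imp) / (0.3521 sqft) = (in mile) 1.41e-05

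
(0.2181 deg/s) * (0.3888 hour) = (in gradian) 339.2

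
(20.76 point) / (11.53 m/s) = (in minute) 1.059e-05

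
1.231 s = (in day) 1.425e-05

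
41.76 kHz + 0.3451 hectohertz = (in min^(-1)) 2.508e+06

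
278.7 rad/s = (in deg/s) 1.597e+04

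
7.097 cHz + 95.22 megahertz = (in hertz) 9.522e+07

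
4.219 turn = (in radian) 26.51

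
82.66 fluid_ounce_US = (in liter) 2.445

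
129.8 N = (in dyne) 1.298e+07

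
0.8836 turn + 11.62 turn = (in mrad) 7.856e+04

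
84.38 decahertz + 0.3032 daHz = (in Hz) 846.8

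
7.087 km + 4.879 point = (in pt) 2.009e+07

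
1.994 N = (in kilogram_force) 0.2033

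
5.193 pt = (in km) 1.832e-06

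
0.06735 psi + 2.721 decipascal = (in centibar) 0.4646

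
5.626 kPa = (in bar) 0.05626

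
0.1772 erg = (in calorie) 4.235e-09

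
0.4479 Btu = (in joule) 472.6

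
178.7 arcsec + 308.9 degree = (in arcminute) 1.854e+04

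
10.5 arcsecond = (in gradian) 0.003241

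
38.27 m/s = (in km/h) 137.8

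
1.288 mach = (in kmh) 1579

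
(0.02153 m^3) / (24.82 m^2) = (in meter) 0.0008674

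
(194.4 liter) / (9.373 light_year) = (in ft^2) 2.36e-17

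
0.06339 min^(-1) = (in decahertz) 0.0001056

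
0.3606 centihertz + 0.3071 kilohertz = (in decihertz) 3071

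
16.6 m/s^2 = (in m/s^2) 16.6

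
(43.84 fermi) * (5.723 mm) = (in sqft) 2.701e-15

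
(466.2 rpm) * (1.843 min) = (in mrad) 5.399e+06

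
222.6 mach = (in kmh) 2.729e+05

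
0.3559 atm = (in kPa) 36.06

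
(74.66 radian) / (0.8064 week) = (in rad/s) 0.0001531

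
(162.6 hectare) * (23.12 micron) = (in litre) 3.759e+04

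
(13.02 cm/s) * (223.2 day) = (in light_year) 2.654e-10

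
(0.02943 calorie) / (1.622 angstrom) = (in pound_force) 1.707e+08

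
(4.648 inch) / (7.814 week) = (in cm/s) 2.498e-06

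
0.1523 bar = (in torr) 114.2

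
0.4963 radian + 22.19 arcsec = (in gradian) 31.6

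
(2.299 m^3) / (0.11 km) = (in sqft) 0.225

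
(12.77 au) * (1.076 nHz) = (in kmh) 7400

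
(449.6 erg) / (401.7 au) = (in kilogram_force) 7.629e-20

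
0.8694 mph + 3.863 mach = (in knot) 2558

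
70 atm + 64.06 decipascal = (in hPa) 7.093e+04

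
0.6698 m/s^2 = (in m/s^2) 0.6698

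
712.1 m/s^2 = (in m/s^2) 712.1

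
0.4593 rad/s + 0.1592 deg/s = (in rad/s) 0.4621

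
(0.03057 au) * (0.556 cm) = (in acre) 6283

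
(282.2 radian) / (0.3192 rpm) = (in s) 8442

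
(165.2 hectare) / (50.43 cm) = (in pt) 9.286e+09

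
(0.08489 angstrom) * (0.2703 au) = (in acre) 8.482e-05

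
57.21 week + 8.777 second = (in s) 3.46e+07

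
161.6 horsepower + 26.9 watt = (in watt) 1.205e+05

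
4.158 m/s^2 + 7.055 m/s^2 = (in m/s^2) 11.21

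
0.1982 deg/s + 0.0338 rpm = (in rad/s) 0.006999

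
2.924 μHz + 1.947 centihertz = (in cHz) 1.947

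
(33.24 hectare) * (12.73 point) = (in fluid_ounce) 5.048e+07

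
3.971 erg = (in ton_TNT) 9.491e-17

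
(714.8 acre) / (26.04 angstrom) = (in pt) 3.149e+18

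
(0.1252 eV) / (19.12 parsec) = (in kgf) 3.467e-39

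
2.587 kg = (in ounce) 91.25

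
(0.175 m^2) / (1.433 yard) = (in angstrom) 1.336e+09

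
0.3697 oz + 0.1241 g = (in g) 10.6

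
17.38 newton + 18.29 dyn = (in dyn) 1.738e+06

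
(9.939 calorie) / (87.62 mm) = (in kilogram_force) 48.4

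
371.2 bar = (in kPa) 3.712e+04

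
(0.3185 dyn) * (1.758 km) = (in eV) 3.495e+16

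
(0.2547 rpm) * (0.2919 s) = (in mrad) 7.786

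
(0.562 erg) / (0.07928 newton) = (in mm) 0.0007089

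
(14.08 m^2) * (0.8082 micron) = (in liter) 0.01138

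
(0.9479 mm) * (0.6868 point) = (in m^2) 2.297e-07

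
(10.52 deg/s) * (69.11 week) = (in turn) 1.221e+06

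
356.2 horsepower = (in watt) 2.656e+05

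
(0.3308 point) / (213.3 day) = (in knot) 1.231e-11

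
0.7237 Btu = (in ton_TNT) 1.825e-07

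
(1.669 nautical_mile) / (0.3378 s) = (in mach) 26.87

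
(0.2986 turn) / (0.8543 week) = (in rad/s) 3.631e-06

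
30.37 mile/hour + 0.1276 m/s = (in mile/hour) 30.66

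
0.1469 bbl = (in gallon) 6.17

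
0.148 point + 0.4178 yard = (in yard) 0.4179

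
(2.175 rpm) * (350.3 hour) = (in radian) 2.872e+05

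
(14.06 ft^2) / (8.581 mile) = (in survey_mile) 5.877e-08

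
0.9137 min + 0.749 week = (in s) 4.531e+05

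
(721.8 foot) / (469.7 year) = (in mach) 4.362e-11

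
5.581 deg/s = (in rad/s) 0.09741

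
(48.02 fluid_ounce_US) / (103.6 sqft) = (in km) 1.475e-07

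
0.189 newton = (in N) 0.189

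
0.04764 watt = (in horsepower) 6.389e-05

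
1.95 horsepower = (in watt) 1454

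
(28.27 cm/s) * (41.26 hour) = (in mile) 26.09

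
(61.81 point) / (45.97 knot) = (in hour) 2.561e-07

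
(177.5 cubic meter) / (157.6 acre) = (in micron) 278.3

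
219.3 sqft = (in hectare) 0.002037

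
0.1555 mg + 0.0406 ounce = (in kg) 0.001151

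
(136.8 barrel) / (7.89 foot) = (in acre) 0.002235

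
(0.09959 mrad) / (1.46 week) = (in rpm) 1.077e-09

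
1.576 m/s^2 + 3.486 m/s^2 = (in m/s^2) 5.062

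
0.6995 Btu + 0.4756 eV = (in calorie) 176.4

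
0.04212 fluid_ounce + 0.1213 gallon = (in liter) 0.4604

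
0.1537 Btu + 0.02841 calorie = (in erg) 1.623e+09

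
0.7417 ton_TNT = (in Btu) 2.941e+06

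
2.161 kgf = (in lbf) 4.764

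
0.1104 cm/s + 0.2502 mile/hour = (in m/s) 0.113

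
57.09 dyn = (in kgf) 5.822e-05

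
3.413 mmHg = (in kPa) 0.455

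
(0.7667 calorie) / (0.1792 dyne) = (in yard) 1.958e+06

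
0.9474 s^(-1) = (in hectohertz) 0.009474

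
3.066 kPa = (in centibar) 3.066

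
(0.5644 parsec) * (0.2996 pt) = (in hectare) 1.841e+08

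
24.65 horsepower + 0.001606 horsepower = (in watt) 1.838e+04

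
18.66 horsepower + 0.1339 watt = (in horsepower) 18.66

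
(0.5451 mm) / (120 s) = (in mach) 1.334e-08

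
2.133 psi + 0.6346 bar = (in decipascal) 7.817e+05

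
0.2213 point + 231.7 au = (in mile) 2.154e+10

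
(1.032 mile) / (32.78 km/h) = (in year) 5.784e-06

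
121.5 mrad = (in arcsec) 2.506e+04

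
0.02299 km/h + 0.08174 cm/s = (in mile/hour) 0.01611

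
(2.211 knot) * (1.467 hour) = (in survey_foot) 1.971e+04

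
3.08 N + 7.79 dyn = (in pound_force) 0.6924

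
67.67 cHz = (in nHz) 6.767e+08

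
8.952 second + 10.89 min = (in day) 0.007666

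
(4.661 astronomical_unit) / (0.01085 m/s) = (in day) 7.438e+08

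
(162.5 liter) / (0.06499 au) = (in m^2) 1.671e-11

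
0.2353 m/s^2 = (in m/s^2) 0.2353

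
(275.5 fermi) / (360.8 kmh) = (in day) 3.182e-20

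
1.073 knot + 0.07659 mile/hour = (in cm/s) 58.62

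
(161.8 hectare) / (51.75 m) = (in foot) 1.026e+05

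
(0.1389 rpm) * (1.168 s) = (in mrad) 16.99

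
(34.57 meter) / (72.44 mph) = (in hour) 0.0002965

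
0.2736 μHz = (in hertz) 2.736e-07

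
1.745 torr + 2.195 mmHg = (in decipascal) 5253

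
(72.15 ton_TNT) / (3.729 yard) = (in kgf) 9.028e+09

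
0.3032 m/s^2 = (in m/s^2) 0.3032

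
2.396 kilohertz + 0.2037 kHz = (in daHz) 260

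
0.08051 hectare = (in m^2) 805.1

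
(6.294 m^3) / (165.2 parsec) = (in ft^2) 1.329e-17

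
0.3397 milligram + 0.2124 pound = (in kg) 0.09634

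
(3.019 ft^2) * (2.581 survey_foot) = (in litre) 220.6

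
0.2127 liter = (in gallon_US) 0.05619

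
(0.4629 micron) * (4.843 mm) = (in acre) 5.54e-13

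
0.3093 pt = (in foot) 0.000358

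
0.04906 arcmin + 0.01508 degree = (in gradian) 0.01766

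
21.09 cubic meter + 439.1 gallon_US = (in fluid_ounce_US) 7.693e+05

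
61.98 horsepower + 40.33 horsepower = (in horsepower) 102.3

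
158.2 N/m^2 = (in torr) 1.187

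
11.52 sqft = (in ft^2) 11.52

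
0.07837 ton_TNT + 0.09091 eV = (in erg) 3.279e+15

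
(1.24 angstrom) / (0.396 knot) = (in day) 7.045e-15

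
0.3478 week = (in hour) 58.43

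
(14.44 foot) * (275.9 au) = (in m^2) 1.817e+14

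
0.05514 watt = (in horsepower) 7.394e-05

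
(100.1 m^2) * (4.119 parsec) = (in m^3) 1.272e+19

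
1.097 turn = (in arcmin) 2.37e+04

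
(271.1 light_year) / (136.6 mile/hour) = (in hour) 1.167e+13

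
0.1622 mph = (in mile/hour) 0.1622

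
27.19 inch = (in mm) 690.6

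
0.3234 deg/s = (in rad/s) 0.005644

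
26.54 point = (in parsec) 3.034e-19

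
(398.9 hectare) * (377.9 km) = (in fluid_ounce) 5.097e+16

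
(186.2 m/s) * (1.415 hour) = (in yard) 1.037e+06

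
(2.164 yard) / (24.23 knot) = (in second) 0.1587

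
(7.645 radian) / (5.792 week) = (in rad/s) 2.182e-06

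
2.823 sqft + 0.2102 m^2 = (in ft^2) 5.086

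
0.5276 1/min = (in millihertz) 8.793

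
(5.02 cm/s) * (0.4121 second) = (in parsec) 6.704e-19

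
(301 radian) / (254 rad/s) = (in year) 3.758e-08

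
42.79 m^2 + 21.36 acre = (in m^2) 8.648e+04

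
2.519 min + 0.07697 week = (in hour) 12.97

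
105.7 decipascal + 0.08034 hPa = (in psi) 0.002698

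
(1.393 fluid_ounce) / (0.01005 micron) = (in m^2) 4099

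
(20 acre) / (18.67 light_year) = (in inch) 1.804e-11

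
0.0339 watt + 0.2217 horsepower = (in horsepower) 0.2217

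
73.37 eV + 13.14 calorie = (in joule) 54.98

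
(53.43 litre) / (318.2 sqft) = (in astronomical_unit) 1.208e-14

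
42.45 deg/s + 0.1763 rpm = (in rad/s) 0.7594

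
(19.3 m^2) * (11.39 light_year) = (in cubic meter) 2.08e+18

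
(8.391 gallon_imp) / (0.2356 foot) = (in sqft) 5.718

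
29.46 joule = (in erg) 2.946e+08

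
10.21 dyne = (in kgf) 1.041e-05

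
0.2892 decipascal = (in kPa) 2.892e-05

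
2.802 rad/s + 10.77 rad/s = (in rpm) 129.6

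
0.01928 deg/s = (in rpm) 0.003213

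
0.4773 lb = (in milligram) 2.165e+05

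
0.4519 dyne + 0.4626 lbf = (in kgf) 0.2098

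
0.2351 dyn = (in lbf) 5.285e-07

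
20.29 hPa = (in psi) 0.2943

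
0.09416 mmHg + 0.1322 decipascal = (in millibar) 0.1257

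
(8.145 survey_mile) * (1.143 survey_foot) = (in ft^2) 4.916e+04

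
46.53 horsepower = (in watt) 3.47e+04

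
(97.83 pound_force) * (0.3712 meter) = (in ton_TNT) 3.861e-08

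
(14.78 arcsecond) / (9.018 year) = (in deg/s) 1.444e-11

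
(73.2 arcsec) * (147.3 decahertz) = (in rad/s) 0.5227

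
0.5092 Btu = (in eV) 3.353e+21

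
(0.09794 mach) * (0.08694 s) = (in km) 0.002899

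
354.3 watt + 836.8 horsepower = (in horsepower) 837.3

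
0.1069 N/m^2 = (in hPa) 0.001069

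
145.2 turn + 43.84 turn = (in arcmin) 4.083e+06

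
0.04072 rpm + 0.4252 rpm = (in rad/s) 0.04879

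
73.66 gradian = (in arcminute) 3978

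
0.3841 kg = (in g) 384.1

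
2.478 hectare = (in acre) 6.123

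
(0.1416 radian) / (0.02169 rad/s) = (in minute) 0.1088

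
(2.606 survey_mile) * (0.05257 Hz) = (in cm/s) 2.205e+04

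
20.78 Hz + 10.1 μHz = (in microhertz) 2.078e+07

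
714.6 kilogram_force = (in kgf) 714.6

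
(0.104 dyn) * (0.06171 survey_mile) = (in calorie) 2.469e-05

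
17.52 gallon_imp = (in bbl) 0.501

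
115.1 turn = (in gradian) 4.604e+04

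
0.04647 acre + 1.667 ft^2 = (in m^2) 188.2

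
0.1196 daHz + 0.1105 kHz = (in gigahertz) 1.117e-07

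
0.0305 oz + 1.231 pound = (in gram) 559.2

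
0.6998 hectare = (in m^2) 6998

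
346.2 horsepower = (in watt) 2.582e+05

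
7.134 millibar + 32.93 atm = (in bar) 33.37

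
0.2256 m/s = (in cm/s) 22.56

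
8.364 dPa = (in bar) 8.364e-06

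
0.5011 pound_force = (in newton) 2.229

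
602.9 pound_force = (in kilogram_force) 273.5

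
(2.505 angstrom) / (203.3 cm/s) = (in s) 1.232e-10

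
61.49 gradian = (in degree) 55.34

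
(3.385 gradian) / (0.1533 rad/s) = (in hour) 9.635e-05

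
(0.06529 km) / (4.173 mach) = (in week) 7.597e-08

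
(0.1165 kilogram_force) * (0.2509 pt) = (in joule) 0.0001011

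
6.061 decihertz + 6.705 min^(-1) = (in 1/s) 0.7179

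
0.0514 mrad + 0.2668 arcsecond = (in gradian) 0.003355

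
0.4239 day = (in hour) 10.17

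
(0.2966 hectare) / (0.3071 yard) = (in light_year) 1.116e-12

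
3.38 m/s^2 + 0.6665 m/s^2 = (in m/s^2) 4.046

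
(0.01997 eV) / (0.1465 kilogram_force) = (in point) 6.313e-18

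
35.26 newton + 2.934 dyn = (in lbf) 7.927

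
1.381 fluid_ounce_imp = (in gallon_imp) 0.008631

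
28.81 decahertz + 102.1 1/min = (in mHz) 2.898e+05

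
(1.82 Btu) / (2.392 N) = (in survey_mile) 0.4988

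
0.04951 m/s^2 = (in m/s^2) 0.04951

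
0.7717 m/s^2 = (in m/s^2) 0.7717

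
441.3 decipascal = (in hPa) 0.4413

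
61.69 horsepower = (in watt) 4.6e+04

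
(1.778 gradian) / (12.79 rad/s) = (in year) 6.924e-11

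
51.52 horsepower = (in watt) 3.842e+04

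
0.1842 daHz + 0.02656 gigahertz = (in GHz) 0.02656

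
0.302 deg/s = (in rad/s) 0.005271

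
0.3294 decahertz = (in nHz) 3.294e+09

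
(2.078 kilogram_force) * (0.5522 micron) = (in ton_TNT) 2.689e-15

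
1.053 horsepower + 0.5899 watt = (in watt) 785.8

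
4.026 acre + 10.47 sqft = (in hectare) 1.629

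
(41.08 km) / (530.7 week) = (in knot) 0.0002488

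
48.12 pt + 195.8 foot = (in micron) 5.97e+07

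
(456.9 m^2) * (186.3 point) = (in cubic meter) 30.03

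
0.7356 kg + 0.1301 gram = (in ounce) 25.95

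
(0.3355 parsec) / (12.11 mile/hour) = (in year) 6.064e+07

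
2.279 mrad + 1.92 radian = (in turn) 0.3059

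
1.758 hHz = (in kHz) 0.1758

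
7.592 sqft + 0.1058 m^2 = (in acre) 0.0002004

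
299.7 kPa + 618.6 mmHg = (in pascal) 3.822e+05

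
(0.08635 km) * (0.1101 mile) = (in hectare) 1.53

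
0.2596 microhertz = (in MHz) 2.596e-13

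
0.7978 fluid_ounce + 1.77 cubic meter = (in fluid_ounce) 5.985e+04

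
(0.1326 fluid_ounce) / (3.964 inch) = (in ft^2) 0.0004192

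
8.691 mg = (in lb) 1.916e-05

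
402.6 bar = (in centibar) 4.026e+04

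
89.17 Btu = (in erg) 9.408e+11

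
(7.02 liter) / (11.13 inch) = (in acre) 6.136e-06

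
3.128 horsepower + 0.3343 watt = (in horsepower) 3.128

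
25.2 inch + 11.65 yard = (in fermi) 1.129e+16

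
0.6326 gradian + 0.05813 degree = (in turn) 0.001743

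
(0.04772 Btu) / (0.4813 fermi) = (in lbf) 2.352e+16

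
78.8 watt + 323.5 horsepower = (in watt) 2.413e+05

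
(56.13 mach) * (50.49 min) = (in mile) 3.598e+04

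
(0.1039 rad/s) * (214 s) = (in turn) 3.539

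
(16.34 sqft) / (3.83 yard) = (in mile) 0.0002693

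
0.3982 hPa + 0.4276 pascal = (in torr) 0.3019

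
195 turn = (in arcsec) 2.527e+08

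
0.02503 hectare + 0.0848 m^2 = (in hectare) 0.02504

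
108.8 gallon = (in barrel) 2.59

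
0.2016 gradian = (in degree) 0.1814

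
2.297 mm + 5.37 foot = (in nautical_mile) 0.000885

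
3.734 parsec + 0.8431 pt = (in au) 7.702e+05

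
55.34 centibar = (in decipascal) 5.534e+05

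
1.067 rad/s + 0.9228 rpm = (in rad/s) 1.164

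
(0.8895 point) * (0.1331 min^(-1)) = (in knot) 1.353e-06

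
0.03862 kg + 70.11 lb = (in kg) 31.84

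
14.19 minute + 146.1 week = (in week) 146.1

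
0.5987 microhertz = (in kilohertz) 5.987e-10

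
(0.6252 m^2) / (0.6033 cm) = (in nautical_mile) 0.05596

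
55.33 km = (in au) 3.699e-07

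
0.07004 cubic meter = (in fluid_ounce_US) 2368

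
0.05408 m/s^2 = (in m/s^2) 0.05408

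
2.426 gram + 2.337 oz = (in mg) 6.868e+04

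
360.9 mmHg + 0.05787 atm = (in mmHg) 404.9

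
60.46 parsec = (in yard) 2.04e+18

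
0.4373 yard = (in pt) 1133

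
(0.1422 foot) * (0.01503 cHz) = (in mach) 1.913e-08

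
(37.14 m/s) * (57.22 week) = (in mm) 1.285e+12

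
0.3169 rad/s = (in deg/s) 18.16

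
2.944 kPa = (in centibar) 2.944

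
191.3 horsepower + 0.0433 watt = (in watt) 1.427e+05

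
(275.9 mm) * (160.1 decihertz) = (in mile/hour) 9.881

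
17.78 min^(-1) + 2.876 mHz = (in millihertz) 299.2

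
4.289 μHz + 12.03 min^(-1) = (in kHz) 0.0002005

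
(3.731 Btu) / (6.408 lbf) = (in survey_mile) 0.08581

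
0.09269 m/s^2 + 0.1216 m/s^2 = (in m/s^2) 0.2143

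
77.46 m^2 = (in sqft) 833.8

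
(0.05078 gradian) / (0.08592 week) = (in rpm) 1.466e-07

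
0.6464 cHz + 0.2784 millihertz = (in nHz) 6.742e+06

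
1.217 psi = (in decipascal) 8.391e+04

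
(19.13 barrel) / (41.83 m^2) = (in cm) 7.271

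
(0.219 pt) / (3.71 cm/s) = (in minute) 3.471e-05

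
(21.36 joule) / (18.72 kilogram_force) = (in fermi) 1.164e+14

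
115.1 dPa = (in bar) 0.0001151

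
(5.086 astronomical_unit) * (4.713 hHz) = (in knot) 6.97e+14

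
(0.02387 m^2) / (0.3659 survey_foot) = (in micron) 2.14e+05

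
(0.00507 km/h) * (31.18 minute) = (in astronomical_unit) 1.761e-11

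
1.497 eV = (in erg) 2.398e-12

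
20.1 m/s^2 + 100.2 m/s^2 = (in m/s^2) 120.3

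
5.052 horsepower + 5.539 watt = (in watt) 3773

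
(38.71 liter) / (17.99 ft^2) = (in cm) 2.316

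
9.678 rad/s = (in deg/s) 554.5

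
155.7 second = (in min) 2.595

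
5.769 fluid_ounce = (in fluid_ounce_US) 5.769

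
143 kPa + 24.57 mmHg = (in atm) 1.444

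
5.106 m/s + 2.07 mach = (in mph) 1588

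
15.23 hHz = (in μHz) 1.523e+09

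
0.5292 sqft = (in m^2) 0.04916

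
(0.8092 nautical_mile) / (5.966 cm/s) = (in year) 0.0007965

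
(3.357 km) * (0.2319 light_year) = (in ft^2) 7.928e+19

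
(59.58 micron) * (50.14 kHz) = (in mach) 0.008773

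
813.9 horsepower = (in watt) 6.069e+05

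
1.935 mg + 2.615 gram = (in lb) 0.005769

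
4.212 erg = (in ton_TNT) 1.007e-16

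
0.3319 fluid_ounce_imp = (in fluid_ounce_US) 0.3189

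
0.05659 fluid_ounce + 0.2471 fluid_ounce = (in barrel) 5.649e-05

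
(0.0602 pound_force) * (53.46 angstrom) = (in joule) 1.432e-09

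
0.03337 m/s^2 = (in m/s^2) 0.03337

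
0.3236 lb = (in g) 146.8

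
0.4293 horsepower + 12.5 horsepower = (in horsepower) 12.93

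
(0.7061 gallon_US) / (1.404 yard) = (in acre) 5.145e-07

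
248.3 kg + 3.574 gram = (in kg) 248.3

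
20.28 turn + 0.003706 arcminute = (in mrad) 1.274e+05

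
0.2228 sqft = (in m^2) 0.0207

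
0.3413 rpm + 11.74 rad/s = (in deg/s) 674.7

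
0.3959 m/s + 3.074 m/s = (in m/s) 3.47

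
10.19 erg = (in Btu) 9.658e-10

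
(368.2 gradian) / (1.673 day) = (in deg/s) 0.002293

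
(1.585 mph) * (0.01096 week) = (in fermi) 4.697e+18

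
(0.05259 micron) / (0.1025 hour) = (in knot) 2.77e-10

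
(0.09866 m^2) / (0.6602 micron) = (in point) 4.236e+08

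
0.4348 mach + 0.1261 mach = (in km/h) 687.6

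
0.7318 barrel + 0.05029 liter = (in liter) 116.4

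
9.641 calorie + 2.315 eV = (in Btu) 0.03823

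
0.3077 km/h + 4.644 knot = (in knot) 4.81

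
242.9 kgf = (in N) 2382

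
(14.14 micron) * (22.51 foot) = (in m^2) 9.702e-05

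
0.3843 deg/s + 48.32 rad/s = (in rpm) 461.5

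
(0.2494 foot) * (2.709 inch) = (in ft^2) 0.0563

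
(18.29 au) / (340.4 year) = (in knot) 495.5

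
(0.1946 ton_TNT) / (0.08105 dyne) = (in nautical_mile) 5.424e+11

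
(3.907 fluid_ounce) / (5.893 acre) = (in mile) 3.011e-12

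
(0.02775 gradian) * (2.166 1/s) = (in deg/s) 0.0541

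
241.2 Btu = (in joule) 2.545e+05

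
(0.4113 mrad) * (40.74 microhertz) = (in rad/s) 1.676e-08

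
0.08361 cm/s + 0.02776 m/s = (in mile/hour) 0.06397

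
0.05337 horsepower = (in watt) 39.8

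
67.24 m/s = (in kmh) 242.1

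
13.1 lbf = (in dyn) 5.827e+06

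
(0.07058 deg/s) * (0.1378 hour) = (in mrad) 611.1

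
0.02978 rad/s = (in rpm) 0.2844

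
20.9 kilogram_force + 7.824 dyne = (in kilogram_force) 20.9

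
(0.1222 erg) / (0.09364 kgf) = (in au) 8.895e-20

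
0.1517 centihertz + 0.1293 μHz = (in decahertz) 0.0001517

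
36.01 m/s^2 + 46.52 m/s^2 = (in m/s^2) 82.53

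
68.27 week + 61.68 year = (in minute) 3.311e+07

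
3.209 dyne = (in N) 3.209e-05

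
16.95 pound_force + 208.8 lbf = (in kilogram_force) 102.4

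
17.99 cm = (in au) 1.203e-12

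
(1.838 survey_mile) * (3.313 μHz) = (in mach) 2.878e-05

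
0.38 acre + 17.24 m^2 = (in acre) 0.3843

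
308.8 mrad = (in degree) 17.69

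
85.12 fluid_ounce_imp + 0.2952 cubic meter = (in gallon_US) 78.62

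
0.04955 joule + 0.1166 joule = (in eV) 1.037e+18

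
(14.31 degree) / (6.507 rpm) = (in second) 0.3665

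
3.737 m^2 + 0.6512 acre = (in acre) 0.6521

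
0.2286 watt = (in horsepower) 0.0003066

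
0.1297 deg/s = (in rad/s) 0.002264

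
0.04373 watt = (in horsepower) 5.864e-05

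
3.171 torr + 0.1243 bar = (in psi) 1.864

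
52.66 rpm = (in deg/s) 316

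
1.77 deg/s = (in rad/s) 0.03089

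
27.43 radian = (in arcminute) 9.43e+04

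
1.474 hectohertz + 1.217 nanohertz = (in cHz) 1.474e+04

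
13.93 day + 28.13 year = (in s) 8.883e+08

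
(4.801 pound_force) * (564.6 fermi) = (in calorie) 2.882e-12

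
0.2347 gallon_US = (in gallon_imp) 0.1954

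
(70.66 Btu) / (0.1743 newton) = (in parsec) 1.386e-11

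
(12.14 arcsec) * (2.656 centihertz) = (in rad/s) 1.563e-06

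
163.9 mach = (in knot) 1.085e+05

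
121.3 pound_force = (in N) 539.6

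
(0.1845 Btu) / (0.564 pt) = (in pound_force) 2.199e+05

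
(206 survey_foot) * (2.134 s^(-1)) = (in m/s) 134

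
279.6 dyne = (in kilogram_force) 0.0002851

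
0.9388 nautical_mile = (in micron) 1.739e+09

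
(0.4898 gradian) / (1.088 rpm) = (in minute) 0.001125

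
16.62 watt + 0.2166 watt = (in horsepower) 0.02258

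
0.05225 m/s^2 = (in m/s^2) 0.05225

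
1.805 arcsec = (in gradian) 0.0005571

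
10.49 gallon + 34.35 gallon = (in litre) 169.7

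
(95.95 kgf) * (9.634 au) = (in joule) 1.356e+15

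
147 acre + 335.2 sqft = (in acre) 147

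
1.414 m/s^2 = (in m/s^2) 1.414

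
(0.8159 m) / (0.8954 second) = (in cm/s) 91.12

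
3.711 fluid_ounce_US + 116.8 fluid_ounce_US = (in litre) 3.564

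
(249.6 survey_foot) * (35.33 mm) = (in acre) 0.0006642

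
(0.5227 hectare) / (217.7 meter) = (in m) 24.01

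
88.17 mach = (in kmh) 1.081e+05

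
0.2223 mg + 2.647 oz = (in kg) 0.07504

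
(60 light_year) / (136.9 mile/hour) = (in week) 1.534e+10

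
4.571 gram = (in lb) 0.01008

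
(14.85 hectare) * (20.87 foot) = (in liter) 9.446e+08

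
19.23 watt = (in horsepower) 0.02579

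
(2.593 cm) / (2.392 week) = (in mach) 5.264e-11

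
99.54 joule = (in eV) 6.213e+20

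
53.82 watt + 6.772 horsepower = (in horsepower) 6.844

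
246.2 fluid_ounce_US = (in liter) 7.281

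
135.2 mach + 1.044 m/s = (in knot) 8.949e+04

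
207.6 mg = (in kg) 0.0002076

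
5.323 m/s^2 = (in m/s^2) 5.323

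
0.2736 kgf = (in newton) 2.683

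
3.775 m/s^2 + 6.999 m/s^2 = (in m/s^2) 10.77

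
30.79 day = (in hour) 739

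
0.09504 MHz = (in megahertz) 0.09504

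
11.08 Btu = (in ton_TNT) 2.794e-06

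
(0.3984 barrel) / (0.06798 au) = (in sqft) 6.704e-11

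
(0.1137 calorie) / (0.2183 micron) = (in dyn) 2.179e+11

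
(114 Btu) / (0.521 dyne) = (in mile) 1.434e+07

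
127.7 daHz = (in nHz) 1.277e+12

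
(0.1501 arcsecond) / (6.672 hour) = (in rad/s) 3.03e-11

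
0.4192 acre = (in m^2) 1696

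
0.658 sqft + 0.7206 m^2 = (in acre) 0.0001932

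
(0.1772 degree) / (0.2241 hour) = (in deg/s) 0.0002196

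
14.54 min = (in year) 2.766e-05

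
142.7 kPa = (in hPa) 1427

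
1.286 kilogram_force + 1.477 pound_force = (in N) 19.18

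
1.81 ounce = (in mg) 5.131e+04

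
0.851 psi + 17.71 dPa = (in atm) 0.05792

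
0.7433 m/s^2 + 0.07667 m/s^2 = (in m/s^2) 0.82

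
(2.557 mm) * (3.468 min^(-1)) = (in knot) 0.0002873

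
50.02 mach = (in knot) 3.311e+04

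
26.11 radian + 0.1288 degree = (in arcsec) 5.386e+06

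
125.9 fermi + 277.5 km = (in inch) 1.093e+07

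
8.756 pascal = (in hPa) 0.08756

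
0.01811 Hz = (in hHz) 0.0001811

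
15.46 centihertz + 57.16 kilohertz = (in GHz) 5.716e-05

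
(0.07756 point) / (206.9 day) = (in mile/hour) 3.424e-12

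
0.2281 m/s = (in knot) 0.4434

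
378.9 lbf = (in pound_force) 378.9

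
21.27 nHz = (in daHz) 2.127e-09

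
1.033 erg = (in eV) 6.447e+11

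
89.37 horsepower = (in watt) 6.664e+04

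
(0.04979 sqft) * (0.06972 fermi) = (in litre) 3.225e-16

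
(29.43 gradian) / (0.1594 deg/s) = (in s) 166.2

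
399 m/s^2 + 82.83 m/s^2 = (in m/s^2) 481.8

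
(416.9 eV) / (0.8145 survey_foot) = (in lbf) 6.049e-17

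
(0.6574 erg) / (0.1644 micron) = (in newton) 0.3999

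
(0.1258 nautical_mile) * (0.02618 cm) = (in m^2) 0.06099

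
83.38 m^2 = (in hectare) 0.008338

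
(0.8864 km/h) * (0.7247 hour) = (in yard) 702.5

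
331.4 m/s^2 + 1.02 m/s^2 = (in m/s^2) 332.4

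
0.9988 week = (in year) 0.01916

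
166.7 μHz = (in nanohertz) 1.667e+05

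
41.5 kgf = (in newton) 407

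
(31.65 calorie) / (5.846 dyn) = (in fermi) 2.265e+21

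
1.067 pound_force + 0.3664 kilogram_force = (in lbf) 1.875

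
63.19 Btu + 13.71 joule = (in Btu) 63.2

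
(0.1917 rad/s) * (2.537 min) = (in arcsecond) 6.019e+06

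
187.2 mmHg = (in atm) 0.2463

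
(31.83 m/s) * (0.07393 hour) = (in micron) 8.471e+09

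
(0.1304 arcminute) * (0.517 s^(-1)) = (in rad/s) 1.961e-05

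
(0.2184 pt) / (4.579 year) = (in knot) 1.037e-12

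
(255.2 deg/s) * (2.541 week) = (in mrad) 6.845e+09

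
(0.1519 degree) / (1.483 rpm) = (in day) 1.976e-07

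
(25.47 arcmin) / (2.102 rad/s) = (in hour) 9.791e-07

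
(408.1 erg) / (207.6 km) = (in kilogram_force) 2.005e-11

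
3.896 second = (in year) 1.235e-07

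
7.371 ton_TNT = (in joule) 3.084e+10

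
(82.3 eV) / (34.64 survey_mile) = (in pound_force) 5.317e-23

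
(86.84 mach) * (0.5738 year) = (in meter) 5.351e+11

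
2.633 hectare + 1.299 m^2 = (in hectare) 2.633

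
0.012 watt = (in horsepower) 1.609e-05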